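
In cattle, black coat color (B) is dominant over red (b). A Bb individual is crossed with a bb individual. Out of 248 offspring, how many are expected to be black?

Punnett square for Bb × bb:
Offspring genotypes: 2 Bb, 2 bb
black: 2, red: 2
black: 2 out of 4 → fraction 1/2
Expected count = 1/2 × 248 = 124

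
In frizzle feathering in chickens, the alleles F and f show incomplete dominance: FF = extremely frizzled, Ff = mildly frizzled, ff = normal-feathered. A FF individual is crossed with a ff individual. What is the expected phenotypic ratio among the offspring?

Punnett square for FF × ff:
Offspring genotypes: 4 Ff
Phenotype counts: 4 mildly frizzled
Ratio: all mildly frizzled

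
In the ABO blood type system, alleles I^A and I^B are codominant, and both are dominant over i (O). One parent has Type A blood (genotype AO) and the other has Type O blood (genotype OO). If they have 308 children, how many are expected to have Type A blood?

Cross: AO × OO
Possible offspring genotypes: 2 AO, 2 OO
Blood type counts: 2 Type A, 2 Type O
Probability of Type A: 2/4 = 1/2
Expected count = 1/2 × 308 = 154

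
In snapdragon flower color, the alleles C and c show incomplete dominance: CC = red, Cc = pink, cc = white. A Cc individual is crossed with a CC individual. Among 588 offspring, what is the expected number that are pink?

Punnett square for Cc × CC:
Offspring genotypes: 2 CC, 2 Cc
Phenotype counts: 2 red, 2 pink
pink: 2 out of 4 → fraction 1/2
Expected count = 1/2 × 588 = 294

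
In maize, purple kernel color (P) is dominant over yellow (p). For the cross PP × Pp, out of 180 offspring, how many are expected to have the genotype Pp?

Punnett square for PP × Pp:
Offspring genotypes: 2 PP, 2 Pp
Total offspring: 4
Count with target: 2
Probability: 2/4 = 1/2
Expected count = 1/2 × 180 = 90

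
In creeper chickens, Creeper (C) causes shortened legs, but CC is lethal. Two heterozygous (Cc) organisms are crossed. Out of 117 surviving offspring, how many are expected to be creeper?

Cross: Cc × Cc
Punnett square offspring (before lethality): 1 CC, 2 Cc, 1 cc
The CC genotype is lethal (embryos die); surviving offspring: 2 Cc, 1 cc
creeper: 2 out of 3 → fraction 2/3
Expected count = 2/3 × 117 = 78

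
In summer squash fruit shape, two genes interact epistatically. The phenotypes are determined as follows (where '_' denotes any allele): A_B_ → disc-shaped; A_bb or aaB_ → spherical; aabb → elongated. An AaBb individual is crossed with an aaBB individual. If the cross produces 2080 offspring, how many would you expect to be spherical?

Cross: AaBb × aaBB — consider each gene separately:
A gene: Aa × aa → 2 Aa, 2 aa → 2 A_ : 2 aa (out of 4)
B gene: Bb × BB → 2 BB, 2 Bb → 4 B_ (out of 4)
Genotype classes (out of 4 × 4 = 16): A_B_ = 2×4 = 8; aaB_ = 2×4 = 8
Apply the phenotype rules: A_B_ (8) → disc-shaped; aaB_ (8) → spherical
Phenotype counts (out of 16): 8 disc-shaped, 8 spherical
spherical: 8 out of 16 → fraction 1/2
Expected count = 1/2 × 2080 = 1040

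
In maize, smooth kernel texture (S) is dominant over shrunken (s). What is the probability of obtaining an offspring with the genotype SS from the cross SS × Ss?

Punnett square for SS × Ss:
Offspring genotypes: 2 SS, 2 Ss
Total offspring: 4
Count with target: 2
Probability: 2/4 = 1/2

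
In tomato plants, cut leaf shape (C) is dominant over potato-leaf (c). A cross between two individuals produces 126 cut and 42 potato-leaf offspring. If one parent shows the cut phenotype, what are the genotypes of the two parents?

Observed offspring: 126 cut, 42 potato-leaf
The observed ratio simplifies to 3:1. Potato-leaf (cc) offspring appear, so each parent must contribute one c allele. The parent stated to show cut carries C, so it is Cc. The other parent is then either Cc or cc: Cc × cc would give a 1:1 split, whereas Cc × Cc gives 3:1 — matching the data. So both parents are heterozygous (Cc × Cc).
Parent genotypes: Cc × Cc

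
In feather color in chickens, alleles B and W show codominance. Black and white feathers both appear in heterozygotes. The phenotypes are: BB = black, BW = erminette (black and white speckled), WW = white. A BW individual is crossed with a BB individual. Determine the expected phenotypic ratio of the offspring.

Punnett square for BW × BB:
Offspring genotypes: 2 BB, 2 BW
Phenotype counts: 2 black, 2 erminette (black and white speckled)
Ratio: 1 black : 1 erminette (black and white speckled)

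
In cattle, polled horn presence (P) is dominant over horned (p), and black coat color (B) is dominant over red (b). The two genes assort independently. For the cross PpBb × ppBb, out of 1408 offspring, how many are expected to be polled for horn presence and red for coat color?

Dihybrid cross PpBb × ppBb — consider each gene separately:
horn presence: Pp × pp → 2 Pp, 2 pp → 2 P_ : 2 pp (out of 4)
coat color: Bb × Bb → 1 BB, 2 Bb, 1 bb → 3 B_ : 1 bb (out of 4)
Looking for: polled (P_) and red (bb)
P(polled) = 2/4, P(red) = 1/4
P(both) = 2/4 × 1/4 = 2/16 = 1/8
Expected count = 1/8 × 1408 = 176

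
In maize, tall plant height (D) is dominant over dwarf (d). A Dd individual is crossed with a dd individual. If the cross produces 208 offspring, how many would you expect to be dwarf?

Punnett square for Dd × dd:
Offspring genotypes: 2 Dd, 2 dd
tall: 2, dwarf: 2
dwarf: 2 out of 4 → fraction 1/2
Expected count = 1/2 × 208 = 104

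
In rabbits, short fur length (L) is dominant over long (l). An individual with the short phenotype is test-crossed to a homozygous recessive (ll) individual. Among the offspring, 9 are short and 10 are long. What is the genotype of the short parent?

Test cross: ? × ll
Offspring: 9 short, 10 long — approximately 1:1.
A 1:1 ratio in a test cross indicates the unknown parent is heterozygous (Ll).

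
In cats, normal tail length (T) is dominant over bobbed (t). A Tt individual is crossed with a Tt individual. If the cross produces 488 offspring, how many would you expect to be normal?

Punnett square for Tt × Tt:
Offspring genotypes: 1 TT, 2 Tt, 1 tt
normal: 3, bobbed: 1
normal: 3 out of 4 → fraction 3/4
Expected count = 3/4 × 488 = 366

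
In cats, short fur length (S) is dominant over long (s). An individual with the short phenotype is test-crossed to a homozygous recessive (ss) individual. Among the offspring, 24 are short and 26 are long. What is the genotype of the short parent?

Test cross: ? × ss
Offspring: 24 short, 26 long — approximately 1:1.
A 1:1 ratio in a test cross indicates the unknown parent is heterozygous (Ss).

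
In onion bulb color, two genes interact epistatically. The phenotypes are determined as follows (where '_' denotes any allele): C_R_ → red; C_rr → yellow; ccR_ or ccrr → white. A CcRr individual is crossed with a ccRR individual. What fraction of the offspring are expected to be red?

Cross: CcRr × ccRR — consider each gene separately:
C gene: Cc × cc → 2 Cc, 2 cc → 2 C_ : 2 cc (out of 4)
R gene: Rr × RR → 2 RR, 2 Rr → 4 R_ (out of 4)
Genotype classes (out of 4 × 4 = 16): C_R_ = 2×4 = 8; ccR_ = 2×4 = 8
Apply the phenotype rules: C_R_ (8) → red; ccR_ (8) → white
Phenotype counts (out of 16): 8 red, 8 white
red: 8 out of 16
Probability: 8/16 = 1/2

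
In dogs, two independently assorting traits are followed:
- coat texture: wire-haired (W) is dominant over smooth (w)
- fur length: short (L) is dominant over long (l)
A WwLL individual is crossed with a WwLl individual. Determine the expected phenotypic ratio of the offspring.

Dihybrid cross WwLL × WwLl — consider each gene separately:
coat texture: Ww × Ww → 1 WW, 2 Ww, 1 ww → 3 W_ : 1 ww (out of 4)
fur length: LL × Ll → 2 LL, 2 Ll → 4 L_ (out of 4)
Combine (counts out of 4 × 4 = 16): wire-haired/short (W_L_) = 3×4 = 12; smooth/short (wwL_) = 1×4 = 4
Phenotype counts (out of 16): 12 wire-haired/short, 4 smooth/short
Ratio: 3 wire-haired/short : 1 smooth/short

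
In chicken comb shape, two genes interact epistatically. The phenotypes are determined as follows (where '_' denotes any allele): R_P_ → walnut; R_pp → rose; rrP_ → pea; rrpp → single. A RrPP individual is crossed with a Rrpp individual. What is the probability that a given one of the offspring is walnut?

Cross: RrPP × Rrpp — consider each gene separately:
R gene: Rr × Rr → 1 RR, 2 Rr, 1 rr → 3 R_ : 1 rr (out of 4)
P gene: PP × pp → 4 Pp → 4 P_ (out of 4)
Genotype classes (out of 4 × 4 = 16): R_P_ = 3×4 = 12; rrP_ = 1×4 = 4
Apply the phenotype rules: R_P_ (12) → walnut; rrP_ (4) → pea
Phenotype counts (out of 16): 12 walnut, 4 pea
walnut: 12 out of 16
Probability: 12/16 = 3/4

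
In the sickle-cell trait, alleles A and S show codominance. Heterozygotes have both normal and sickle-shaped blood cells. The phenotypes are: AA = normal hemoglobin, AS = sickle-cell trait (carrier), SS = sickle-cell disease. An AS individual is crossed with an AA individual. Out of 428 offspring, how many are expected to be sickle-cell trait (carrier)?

Punnett square for AS × AA:
Offspring genotypes: 2 AA, 2 AS
Phenotype counts: 2 normal hemoglobin, 2 sickle-cell trait (carrier)
sickle-cell trait (carrier): 2 out of 4 → fraction 1/2
Expected count = 1/2 × 428 = 214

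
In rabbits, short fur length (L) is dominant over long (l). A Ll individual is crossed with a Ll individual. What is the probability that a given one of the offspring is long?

Punnett square for Ll × Ll:
Offspring genotypes: 1 LL, 2 Ll, 1 ll
short: 3, long: 1
long: 1 out of 4
Probability: 1/4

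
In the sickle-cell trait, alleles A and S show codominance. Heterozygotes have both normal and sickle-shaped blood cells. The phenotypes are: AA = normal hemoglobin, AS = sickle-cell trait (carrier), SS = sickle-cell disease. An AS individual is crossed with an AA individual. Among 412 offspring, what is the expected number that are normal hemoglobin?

Punnett square for AS × AA:
Offspring genotypes: 2 AA, 2 AS
Phenotype counts: 2 normal hemoglobin, 2 sickle-cell trait (carrier)
normal hemoglobin: 2 out of 4 → fraction 1/2
Expected count = 1/2 × 412 = 206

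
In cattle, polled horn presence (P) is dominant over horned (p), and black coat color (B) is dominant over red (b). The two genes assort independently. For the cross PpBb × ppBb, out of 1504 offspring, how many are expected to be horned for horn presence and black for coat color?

Dihybrid cross PpBb × ppBb — consider each gene separately:
horn presence: Pp × pp → 2 Pp, 2 pp → 2 P_ : 2 pp (out of 4)
coat color: Bb × Bb → 1 BB, 2 Bb, 1 bb → 3 B_ : 1 bb (out of 4)
Looking for: horned (pp) and black (B_)
P(horned) = 2/4, P(black) = 3/4
P(both) = 2/4 × 3/4 = 6/16 = 3/8
Expected count = 3/8 × 1504 = 564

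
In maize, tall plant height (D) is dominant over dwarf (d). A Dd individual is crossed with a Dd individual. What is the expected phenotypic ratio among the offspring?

Punnett square for Dd × Dd:
Offspring genotypes: 1 DD, 2 Dd, 1 dd
tall: 3, dwarf: 1
Ratio: 3:1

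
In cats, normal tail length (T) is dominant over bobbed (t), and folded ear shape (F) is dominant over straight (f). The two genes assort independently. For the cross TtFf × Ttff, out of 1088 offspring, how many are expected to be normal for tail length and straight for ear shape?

Dihybrid cross TtFf × Ttff — consider each gene separately:
tail length: Tt × Tt → 1 TT, 2 Tt, 1 tt → 3 T_ : 1 tt (out of 4)
ear shape: Ff × ff → 2 Ff, 2 ff → 2 F_ : 2 ff (out of 4)
Looking for: normal (T_) and straight (ff)
P(normal) = 3/4, P(straight) = 2/4
P(both) = 3/4 × 2/4 = 6/16 = 3/8
Expected count = 3/8 × 1088 = 408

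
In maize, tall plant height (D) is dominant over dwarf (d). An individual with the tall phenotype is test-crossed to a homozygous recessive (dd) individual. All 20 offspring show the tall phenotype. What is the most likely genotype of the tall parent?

Test cross: ? × dd
All offspring are tall.
If the unknown parent were heterozygous (Dd), about half of 20 offspring would be dwarf; none are. The unknown parent is most likely homozygous dominant (DD).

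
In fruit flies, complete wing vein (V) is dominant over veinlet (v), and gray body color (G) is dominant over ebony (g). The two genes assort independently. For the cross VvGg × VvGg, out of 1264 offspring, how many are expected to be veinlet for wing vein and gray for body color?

Dihybrid cross VvGg × VvGg — consider each gene separately:
wing vein: Vv × Vv → 1 VV, 2 Vv, 1 vv → 3 V_ : 1 vv (out of 4)
body color: Gg × Gg → 1 GG, 2 Gg, 1 gg → 3 G_ : 1 gg (out of 4)
Looking for: veinlet (vv) and gray (G_)
P(veinlet) = 1/4, P(gray) = 3/4
P(both) = 1/4 × 3/4 = 3/16
Expected count = 3/16 × 1264 = 237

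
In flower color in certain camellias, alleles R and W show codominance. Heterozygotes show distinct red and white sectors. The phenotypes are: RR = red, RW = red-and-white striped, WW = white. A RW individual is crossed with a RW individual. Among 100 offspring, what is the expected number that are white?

Punnett square for RW × RW:
Offspring genotypes: 1 RR, 2 RW, 1 WW
Phenotype counts: 1 red, 2 red-and-white striped, 1 white
white: 1 out of 4 → fraction 1/4
Expected count = 1/4 × 100 = 25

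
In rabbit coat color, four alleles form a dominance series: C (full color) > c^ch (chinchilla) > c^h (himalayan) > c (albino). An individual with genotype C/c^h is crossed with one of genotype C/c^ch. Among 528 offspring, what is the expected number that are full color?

Cross: C/c^h × C/c^ch
Allele dominance: C > c^ch > c^h > c
Offspring genotypes: 1 C/C, 1 C/c^ch, 1 C/c^h, 1 c^ch/c^h
Phenotype counts: 3 full color, 1 chinchilla
full color: 3 out of 4 → fraction 3/4
Expected count = 3/4 × 528 = 396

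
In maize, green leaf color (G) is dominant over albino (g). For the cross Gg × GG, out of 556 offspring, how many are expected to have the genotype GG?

Punnett square for Gg × GG:
Offspring genotypes: 2 GG, 2 Gg
Total offspring: 4
Count with target: 2
Probability: 2/4 = 1/2
Expected count = 1/2 × 556 = 278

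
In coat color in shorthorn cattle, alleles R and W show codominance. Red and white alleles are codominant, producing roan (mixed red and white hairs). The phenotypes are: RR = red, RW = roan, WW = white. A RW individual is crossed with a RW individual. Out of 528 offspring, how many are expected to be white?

Punnett square for RW × RW:
Offspring genotypes: 1 RR, 2 RW, 1 WW
Phenotype counts: 1 red, 2 roan, 1 white
white: 1 out of 4 → fraction 1/4
Expected count = 1/4 × 528 = 132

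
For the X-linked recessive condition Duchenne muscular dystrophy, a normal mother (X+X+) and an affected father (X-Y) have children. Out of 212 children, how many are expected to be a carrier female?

Cross: X+X+ × X-Y
Offspring: 2 X+X-, 2 X+Y
Probability of a carrier female: 2/4 = 1/2
Expected count = 1/2 × 212 = 106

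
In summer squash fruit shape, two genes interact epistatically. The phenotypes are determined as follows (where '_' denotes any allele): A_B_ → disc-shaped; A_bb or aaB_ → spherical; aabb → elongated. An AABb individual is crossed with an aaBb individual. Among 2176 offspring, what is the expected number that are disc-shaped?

Cross: AABb × aaBb — consider each gene separately:
A gene: AA × aa → 4 Aa → 4 A_ (out of 4)
B gene: Bb × Bb → 1 BB, 2 Bb, 1 bb → 3 B_ : 1 bb (out of 4)
Genotype classes (out of 4 × 4 = 16): A_B_ = 4×3 = 12; A_bb = 4×1 = 4
Apply the phenotype rules: A_B_ (12) → disc-shaped; A_bb (4) → spherical
Phenotype counts (out of 16): 12 disc-shaped, 4 spherical
disc-shaped: 12 out of 16 → fraction 3/4
Expected count = 3/4 × 2176 = 1632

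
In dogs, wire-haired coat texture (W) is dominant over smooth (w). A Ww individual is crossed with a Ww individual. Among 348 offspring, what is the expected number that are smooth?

Punnett square for Ww × Ww:
Offspring genotypes: 1 WW, 2 Ww, 1 ww
wire-haired: 3, smooth: 1
smooth: 1 out of 4 → fraction 1/4
Expected count = 1/4 × 348 = 87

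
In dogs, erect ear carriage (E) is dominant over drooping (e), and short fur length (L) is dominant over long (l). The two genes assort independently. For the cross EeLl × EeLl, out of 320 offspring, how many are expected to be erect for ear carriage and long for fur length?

Dihybrid cross EeLl × EeLl — consider each gene separately:
ear carriage: Ee × Ee → 1 EE, 2 Ee, 1 ee → 3 E_ : 1 ee (out of 4)
fur length: Ll × Ll → 1 LL, 2 Ll, 1 ll → 3 L_ : 1 ll (out of 4)
Looking for: erect (E_) and long (ll)
P(erect) = 3/4, P(long) = 1/4
P(both) = 3/4 × 1/4 = 3/16
Expected count = 3/16 × 320 = 60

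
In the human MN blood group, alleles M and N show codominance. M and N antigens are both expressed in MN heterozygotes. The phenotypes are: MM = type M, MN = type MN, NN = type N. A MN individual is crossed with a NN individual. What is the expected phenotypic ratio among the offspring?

Punnett square for MN × NN:
Offspring genotypes: 2 MN, 2 NN
Phenotype counts: 2 type MN, 2 type N
Ratio: 1 type MN : 1 type N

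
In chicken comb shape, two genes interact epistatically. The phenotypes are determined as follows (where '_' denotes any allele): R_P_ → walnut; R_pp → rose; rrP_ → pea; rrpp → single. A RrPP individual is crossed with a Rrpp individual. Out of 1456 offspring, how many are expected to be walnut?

Cross: RrPP × Rrpp — consider each gene separately:
R gene: Rr × Rr → 1 RR, 2 Rr, 1 rr → 3 R_ : 1 rr (out of 4)
P gene: PP × pp → 4 Pp → 4 P_ (out of 4)
Genotype classes (out of 4 × 4 = 16): R_P_ = 3×4 = 12; rrP_ = 1×4 = 4
Apply the phenotype rules: R_P_ (12) → walnut; rrP_ (4) → pea
Phenotype counts (out of 16): 12 walnut, 4 pea
walnut: 12 out of 16 → fraction 3/4
Expected count = 3/4 × 1456 = 1092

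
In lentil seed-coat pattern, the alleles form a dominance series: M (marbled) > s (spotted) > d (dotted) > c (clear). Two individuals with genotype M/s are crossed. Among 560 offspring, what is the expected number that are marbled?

Cross: M/s × M/s
Allele dominance: M > s > d > c
Offspring genotypes: 1 M/M, 2 M/s, 1 s/s
Phenotype counts: 3 marbled, 1 spotted
marbled: 3 out of 4 → fraction 3/4
Expected count = 3/4 × 560 = 420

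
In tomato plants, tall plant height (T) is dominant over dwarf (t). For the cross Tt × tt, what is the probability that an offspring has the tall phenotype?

Punnett square for Tt × tt:
Offspring genotypes: 2 Tt, 2 tt
Total offspring: 4
Count with target: 2
Probability: 2/4 = 1/2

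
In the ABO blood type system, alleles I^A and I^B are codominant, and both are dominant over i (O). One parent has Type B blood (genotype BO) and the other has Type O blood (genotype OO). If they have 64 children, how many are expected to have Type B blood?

Cross: BO × OO
Possible offspring genotypes: 2 BO, 2 OO
Blood type counts: 2 Type B, 2 Type O
Probability of Type B: 2/4 = 1/2
Expected count = 1/2 × 64 = 32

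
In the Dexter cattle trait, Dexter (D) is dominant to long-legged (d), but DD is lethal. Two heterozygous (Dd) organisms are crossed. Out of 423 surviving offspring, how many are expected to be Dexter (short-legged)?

Cross: Dd × Dd
Punnett square offspring (before lethality): 1 DD, 2 Dd, 1 dd
The DD genotype is lethal (embryos die); surviving offspring: 2 Dd, 1 dd
Dexter (short-legged): 2 out of 3 → fraction 2/3
Expected count = 2/3 × 423 = 282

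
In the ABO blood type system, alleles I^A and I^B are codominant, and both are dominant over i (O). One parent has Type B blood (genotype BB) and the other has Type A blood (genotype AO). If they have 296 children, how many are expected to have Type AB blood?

Cross: BB × AO
Possible offspring genotypes: 2 AB, 2 BO
Blood type counts: 2 Type AB, 2 Type B
Probability of Type AB: 2/4 = 1/2
Expected count = 1/2 × 296 = 148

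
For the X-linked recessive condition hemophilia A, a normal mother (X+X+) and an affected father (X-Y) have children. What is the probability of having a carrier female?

Cross: X+X+ × X-Y
Offspring: 2 X+X-, 2 X+Y
Probability of a carrier female: 2/4 = 1/2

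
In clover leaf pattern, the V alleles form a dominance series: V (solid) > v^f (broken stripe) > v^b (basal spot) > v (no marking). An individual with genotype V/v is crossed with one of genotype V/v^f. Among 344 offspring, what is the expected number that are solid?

Cross: V/v × V/v^f
Allele dominance: V > v^f > v^b > v
Offspring genotypes: 1 V/V, 1 V/v^f, 1 V/v, 1 v^f/v
Phenotype counts: 3 solid, 1 broken stripe
solid: 3 out of 4 → fraction 3/4
Expected count = 3/4 × 344 = 258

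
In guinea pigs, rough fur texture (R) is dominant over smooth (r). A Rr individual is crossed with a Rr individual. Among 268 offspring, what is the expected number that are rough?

Punnett square for Rr × Rr:
Offspring genotypes: 1 RR, 2 Rr, 1 rr
rough: 3, smooth: 1
rough: 3 out of 4 → fraction 3/4
Expected count = 3/4 × 268 = 201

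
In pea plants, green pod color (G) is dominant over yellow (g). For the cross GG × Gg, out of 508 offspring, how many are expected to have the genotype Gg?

Punnett square for GG × Gg:
Offspring genotypes: 2 GG, 2 Gg
Total offspring: 4
Count with target: 2
Probability: 2/4 = 1/2
Expected count = 1/2 × 508 = 254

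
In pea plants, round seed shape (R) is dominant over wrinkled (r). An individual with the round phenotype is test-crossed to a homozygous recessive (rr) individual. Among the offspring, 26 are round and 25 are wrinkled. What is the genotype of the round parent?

Test cross: ? × rr
Offspring: 26 round, 25 wrinkled — approximately 1:1.
A 1:1 ratio in a test cross indicates the unknown parent is heterozygous (Rr).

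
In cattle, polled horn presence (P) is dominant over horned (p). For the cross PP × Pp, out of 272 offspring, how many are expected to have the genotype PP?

Punnett square for PP × Pp:
Offspring genotypes: 2 PP, 2 Pp
Total offspring: 4
Count with target: 2
Probability: 2/4 = 1/2
Expected count = 1/2 × 272 = 136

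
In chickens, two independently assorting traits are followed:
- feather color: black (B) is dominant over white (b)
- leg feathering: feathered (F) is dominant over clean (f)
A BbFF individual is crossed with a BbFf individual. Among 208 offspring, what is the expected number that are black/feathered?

Dihybrid cross BbFF × BbFf — consider each gene separately:
feather color: Bb × Bb → 1 BB, 2 Bb, 1 bb → 3 B_ : 1 bb (out of 4)
leg feathering: FF × Ff → 2 FF, 2 Ff → 4 F_ (out of 4)
Combine (counts out of 4 × 4 = 16): black/feathered (B_F_) = 3×4 = 12; white/feathered (bbF_) = 1×4 = 4
Phenotype counts (out of 16): 12 black/feathered, 4 white/feathered
black/feathered: 12 out of 16 → fraction 3/4
Expected count = 3/4 × 208 = 156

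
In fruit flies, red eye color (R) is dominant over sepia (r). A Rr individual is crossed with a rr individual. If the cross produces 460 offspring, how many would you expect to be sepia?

Punnett square for Rr × rr:
Offspring genotypes: 2 Rr, 2 rr
red: 2, sepia: 2
sepia: 2 out of 4 → fraction 1/2
Expected count = 1/2 × 460 = 230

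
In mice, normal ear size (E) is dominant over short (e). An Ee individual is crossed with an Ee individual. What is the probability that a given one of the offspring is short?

Punnett square for Ee × Ee:
Offspring genotypes: 1 EE, 2 Ee, 1 ee
normal: 3, short: 1
short: 1 out of 4
Probability: 1/4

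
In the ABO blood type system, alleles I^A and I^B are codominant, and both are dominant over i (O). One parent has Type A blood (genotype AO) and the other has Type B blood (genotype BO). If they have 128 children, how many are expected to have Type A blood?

Cross: AO × BO
Possible offspring genotypes: 1 AB, 1 AO, 1 BO, 1 OO
Blood type counts: 1 Type AB, 1 Type A, 1 Type B, 1 Type O
Probability of Type A: 1/4
Expected count = 1/4 × 128 = 32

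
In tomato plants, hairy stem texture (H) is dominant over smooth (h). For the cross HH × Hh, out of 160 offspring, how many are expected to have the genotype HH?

Punnett square for HH × Hh:
Offspring genotypes: 2 HH, 2 Hh
Total offspring: 4
Count with target: 2
Probability: 2/4 = 1/2
Expected count = 1/2 × 160 = 80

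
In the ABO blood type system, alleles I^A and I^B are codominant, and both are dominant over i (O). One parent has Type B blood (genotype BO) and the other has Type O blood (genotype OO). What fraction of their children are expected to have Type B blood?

Cross: BO × OO
Possible offspring genotypes: 2 BO, 2 OO
Blood type counts: 2 Type B, 2 Type O
Probability of Type B: 2/4 = 1/2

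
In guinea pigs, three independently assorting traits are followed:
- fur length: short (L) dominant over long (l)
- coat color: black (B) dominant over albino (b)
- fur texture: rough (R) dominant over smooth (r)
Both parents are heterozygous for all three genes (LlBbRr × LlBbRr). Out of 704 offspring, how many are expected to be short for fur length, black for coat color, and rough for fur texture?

Trihybrid cross: LlBbRr × LlBbRr
Each trait segregates independently with a 3:1 phenotypic ratio, so each gene contributes 3/4 (dominant) or 1/4 (recessive).
Target: short (fur length), black (coat color), rough (fur texture)
Probability = product of independent per-trait probabilities
= 3/4 × 3/4 × 3/4 = 27/64
Expected count = 27/64 × 704 = 297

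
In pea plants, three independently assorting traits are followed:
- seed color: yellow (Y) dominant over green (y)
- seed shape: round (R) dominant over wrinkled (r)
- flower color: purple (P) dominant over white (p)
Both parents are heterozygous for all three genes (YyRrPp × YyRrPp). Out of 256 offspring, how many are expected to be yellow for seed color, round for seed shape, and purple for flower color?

Trihybrid cross: YyRrPp × YyRrPp
Each trait segregates independently with a 3:1 phenotypic ratio, so each gene contributes 3/4 (dominant) or 1/4 (recessive).
Target: yellow (seed color), round (seed shape), purple (flower color)
Probability = product of independent per-trait probabilities
= 3/4 × 3/4 × 3/4 = 27/64
Expected count = 27/64 × 256 = 108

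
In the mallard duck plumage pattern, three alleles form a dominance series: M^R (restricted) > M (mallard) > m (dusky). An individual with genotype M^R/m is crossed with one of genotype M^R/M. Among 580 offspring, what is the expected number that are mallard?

Cross: M^R/m × M^R/M
Allele dominance: M^R > M > m
Offspring genotypes: 1 M^R/M^R, 1 M^R/M, 1 M^R/m, 1 M/m
Phenotype counts: 3 restricted, 1 mallard
mallard: 1 out of 4 → fraction 1/4
Expected count = 1/4 × 580 = 145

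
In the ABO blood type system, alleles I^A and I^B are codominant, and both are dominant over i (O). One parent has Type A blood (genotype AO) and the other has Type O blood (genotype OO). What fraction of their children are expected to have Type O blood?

Cross: AO × OO
Possible offspring genotypes: 2 AO, 2 OO
Blood type counts: 2 Type A, 2 Type O
Probability of Type O: 2/4 = 1/2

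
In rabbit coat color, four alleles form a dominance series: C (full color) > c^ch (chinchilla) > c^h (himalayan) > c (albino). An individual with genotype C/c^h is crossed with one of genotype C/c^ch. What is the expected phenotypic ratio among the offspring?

Cross: C/c^h × C/c^ch
Allele dominance: C > c^ch > c^h > c
Offspring genotypes: 1 C/C, 1 C/c^ch, 1 C/c^h, 1 c^ch/c^h
Phenotype counts: 3 full color, 1 chinchilla
Ratio: 3 full color : 1 chinchilla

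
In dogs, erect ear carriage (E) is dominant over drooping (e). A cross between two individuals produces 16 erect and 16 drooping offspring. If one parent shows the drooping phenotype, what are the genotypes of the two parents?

Observed offspring: 16 erect, 16 drooping
The observed ratio simplifies to 1:1. One parent shows drooping, so its genotype must be ee. A 1:1 offspring split requires the other parent to be heterozygous (Ee).
Parent genotypes: ee × Ee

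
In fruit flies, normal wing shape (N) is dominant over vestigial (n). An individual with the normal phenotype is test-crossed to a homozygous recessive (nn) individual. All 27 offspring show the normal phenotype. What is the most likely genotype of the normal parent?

Test cross: ? × nn
All offspring are normal.
If the unknown parent were heterozygous (Nn), about half of 27 offspring would be vestigial; none are. The unknown parent is most likely homozygous dominant (NN).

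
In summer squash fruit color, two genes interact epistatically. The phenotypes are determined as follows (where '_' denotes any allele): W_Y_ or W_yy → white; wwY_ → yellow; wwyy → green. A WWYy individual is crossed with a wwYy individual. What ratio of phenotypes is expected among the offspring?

Cross: WWYy × wwYy — consider each gene separately:
W gene: WW × ww → 4 Ww → 4 W_ (out of 4)
Y gene: Yy × Yy → 1 YY, 2 Yy, 1 yy → 3 Y_ : 1 yy (out of 4)
Genotype classes (out of 4 × 4 = 16): W_Y_ = 4×3 = 12; W_yy = 4×1 = 4
Apply the phenotype rules: W_Y_ (12) + W_yy (4) → white
Phenotype counts (out of 16): 16 white
Ratio: all white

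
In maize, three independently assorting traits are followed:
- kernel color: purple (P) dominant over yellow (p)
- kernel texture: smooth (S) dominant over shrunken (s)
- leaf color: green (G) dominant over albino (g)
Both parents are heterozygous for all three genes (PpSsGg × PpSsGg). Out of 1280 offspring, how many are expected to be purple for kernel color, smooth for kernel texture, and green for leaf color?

Trihybrid cross: PpSsGg × PpSsGg
Each trait segregates independently with a 3:1 phenotypic ratio, so each gene contributes 3/4 (dominant) or 1/4 (recessive).
Target: purple (kernel color), smooth (kernel texture), green (leaf color)
Probability = product of independent per-trait probabilities
= 3/4 × 3/4 × 3/4 = 27/64
Expected count = 27/64 × 1280 = 540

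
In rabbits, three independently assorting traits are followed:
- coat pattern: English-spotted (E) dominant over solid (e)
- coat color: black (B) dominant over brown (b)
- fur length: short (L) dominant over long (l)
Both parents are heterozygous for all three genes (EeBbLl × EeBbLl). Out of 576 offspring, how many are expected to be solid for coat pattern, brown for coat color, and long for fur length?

Trihybrid cross: EeBbLl × EeBbLl
Each trait segregates independently with a 3:1 phenotypic ratio, so each gene contributes 3/4 (dominant) or 1/4 (recessive).
Target: solid (coat pattern), brown (coat color), long (fur length)
Probability = product of independent per-trait probabilities
= 1/4 × 1/4 × 1/4 = 1/64
Expected count = 1/64 × 576 = 9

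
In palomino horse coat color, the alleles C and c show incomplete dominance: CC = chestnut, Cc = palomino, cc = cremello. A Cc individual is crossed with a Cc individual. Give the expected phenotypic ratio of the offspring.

Punnett square for Cc × Cc:
Offspring genotypes: 1 CC, 2 Cc, 1 cc
Phenotype counts: 1 chestnut, 2 palomino, 1 cremello
Ratio: 1 chestnut : 2 palomino : 1 cremello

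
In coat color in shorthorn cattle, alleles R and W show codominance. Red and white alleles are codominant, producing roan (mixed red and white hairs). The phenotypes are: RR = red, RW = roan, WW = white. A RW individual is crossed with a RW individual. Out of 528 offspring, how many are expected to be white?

Punnett square for RW × RW:
Offspring genotypes: 1 RR, 2 RW, 1 WW
Phenotype counts: 1 red, 2 roan, 1 white
white: 1 out of 4 → fraction 1/4
Expected count = 1/4 × 528 = 132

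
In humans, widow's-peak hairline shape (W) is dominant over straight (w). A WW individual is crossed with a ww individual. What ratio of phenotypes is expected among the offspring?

Punnett square for WW × ww:
Offspring genotypes: 4 Ww
widow's-peak: 4, straight: 0
Ratio: all widow's-peak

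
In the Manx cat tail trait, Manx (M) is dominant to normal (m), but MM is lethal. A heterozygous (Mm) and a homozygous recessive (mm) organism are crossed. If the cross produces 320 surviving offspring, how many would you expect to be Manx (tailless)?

Cross: Mm × mm
Punnett square offspring (before lethality): 2 Mm, 2 mm
No MM offspring are produced in this cross.
Manx (tailless): 2 out of 4 → fraction 1/2
Expected count = 1/2 × 320 = 160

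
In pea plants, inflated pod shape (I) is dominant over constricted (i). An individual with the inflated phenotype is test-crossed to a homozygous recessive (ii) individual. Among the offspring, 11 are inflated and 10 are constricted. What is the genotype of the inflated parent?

Test cross: ? × ii
Offspring: 11 inflated, 10 constricted — approximately 1:1.
A 1:1 ratio in a test cross indicates the unknown parent is heterozygous (Ii).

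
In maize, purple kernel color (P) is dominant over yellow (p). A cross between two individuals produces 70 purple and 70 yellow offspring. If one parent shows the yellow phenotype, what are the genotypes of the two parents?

Observed offspring: 70 purple, 70 yellow
The observed ratio simplifies to 1:1. One parent shows yellow, so its genotype must be pp. A 1:1 offspring split requires the other parent to be heterozygous (Pp).
Parent genotypes: pp × Pp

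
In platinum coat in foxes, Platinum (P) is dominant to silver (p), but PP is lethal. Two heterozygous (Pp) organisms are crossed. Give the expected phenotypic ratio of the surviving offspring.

Cross: Pp × Pp
Punnett square offspring (before lethality): 1 PP, 2 Pp, 1 pp
The PP genotype is lethal (embryos die); surviving offspring: 2 Pp, 1 pp
Ratio: 2 platinum : 1 silver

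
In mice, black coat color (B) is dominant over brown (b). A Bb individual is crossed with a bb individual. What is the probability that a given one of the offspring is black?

Punnett square for Bb × bb:
Offspring genotypes: 2 Bb, 2 bb
black: 2, brown: 2
black: 2 out of 4
Probability: 2/4 = 1/2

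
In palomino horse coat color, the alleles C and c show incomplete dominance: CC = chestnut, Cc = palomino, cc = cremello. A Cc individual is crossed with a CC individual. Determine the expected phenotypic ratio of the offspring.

Punnett square for Cc × CC:
Offspring genotypes: 2 CC, 2 Cc
Phenotype counts: 2 chestnut, 2 palomino
Ratio: 1 chestnut : 1 palomino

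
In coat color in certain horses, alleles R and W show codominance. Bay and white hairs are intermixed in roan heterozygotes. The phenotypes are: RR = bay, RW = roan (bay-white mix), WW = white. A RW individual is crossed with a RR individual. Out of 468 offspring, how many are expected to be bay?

Punnett square for RW × RR:
Offspring genotypes: 2 RR, 2 RW
Phenotype counts: 2 bay, 2 roan (bay-white mix)
bay: 2 out of 4 → fraction 1/2
Expected count = 1/2 × 468 = 234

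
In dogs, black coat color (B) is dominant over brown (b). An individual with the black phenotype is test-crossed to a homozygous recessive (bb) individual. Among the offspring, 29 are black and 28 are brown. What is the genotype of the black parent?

Test cross: ? × bb
Offspring: 29 black, 28 brown — approximately 1:1.
A 1:1 ratio in a test cross indicates the unknown parent is heterozygous (Bb).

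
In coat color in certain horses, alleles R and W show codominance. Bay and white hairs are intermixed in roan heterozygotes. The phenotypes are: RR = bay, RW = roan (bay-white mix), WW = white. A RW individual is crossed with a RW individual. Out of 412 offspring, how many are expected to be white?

Punnett square for RW × RW:
Offspring genotypes: 1 RR, 2 RW, 1 WW
Phenotype counts: 1 bay, 2 roan (bay-white mix), 1 white
white: 1 out of 4 → fraction 1/4
Expected count = 1/4 × 412 = 103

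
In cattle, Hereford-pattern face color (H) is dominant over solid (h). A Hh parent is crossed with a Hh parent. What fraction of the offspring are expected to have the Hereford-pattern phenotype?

Punnett square for Hh × Hh:
Offspring genotypes: 1 HH, 2 Hh, 1 hh
Total offspring: 4
Count with target: 3
Probability: 3/4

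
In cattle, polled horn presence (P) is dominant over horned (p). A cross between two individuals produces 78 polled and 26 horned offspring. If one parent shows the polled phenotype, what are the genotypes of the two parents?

Observed offspring: 78 polled, 26 horned
The observed ratio simplifies to 3:1. Horned (pp) offspring appear, so each parent must contribute one p allele. The parent stated to show polled carries P, so it is Pp. The other parent is then either Pp or pp: Pp × pp would give a 1:1 split, whereas Pp × Pp gives 3:1 — matching the data. So both parents are heterozygous (Pp × Pp).
Parent genotypes: Pp × Pp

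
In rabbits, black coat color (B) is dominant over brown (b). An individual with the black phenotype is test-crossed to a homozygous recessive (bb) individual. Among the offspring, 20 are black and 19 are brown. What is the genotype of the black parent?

Test cross: ? × bb
Offspring: 20 black, 19 brown — approximately 1:1.
A 1:1 ratio in a test cross indicates the unknown parent is heterozygous (Bb).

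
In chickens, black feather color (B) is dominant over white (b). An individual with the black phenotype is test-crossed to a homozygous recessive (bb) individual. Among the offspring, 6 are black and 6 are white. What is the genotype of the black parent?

Test cross: ? × bb
Offspring: 6 black, 6 white — approximately 1:1.
A 1:1 ratio in a test cross indicates the unknown parent is heterozygous (Bb).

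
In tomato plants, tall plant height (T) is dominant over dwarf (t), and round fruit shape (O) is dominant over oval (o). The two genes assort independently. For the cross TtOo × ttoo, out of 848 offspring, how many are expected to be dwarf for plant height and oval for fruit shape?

Dihybrid cross TtOo × ttoo — consider each gene separately:
plant height: Tt × tt → 2 Tt, 2 tt → 2 T_ : 2 tt (out of 4)
fruit shape: Oo × oo → 2 Oo, 2 oo → 2 O_ : 2 oo (out of 4)
Looking for: dwarf (tt) and oval (oo)
P(dwarf) = 2/4, P(oval) = 2/4
P(both) = 2/4 × 2/4 = 4/16 = 1/4
Expected count = 1/4 × 848 = 212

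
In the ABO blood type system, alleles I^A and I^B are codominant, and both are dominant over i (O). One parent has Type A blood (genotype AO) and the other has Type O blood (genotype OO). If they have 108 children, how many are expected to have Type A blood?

Cross: AO × OO
Possible offspring genotypes: 2 AO, 2 OO
Blood type counts: 2 Type A, 2 Type O
Probability of Type A: 2/4 = 1/2
Expected count = 1/2 × 108 = 54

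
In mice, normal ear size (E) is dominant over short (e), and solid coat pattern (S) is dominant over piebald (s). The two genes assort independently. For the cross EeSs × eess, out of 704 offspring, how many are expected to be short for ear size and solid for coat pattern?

Dihybrid cross EeSs × eess — consider each gene separately:
ear size: Ee × ee → 2 Ee, 2 ee → 2 E_ : 2 ee (out of 4)
coat pattern: Ss × ss → 2 Ss, 2 ss → 2 S_ : 2 ss (out of 4)
Looking for: short (ee) and solid (S_)
P(short) = 2/4, P(solid) = 2/4
P(both) = 2/4 × 2/4 = 4/16 = 1/4
Expected count = 1/4 × 704 = 176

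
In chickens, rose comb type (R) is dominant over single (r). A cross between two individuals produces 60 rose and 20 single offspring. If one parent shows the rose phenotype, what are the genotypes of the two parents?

Observed offspring: 60 rose, 20 single
The observed ratio simplifies to 3:1. Single (rr) offspring appear, so each parent must contribute one r allele. The parent stated to show rose carries R, so it is Rr. The other parent is then either Rr or rr: Rr × rr would give a 1:1 split, whereas Rr × Rr gives 3:1 — matching the data. So both parents are heterozygous (Rr × Rr).
Parent genotypes: Rr × Rr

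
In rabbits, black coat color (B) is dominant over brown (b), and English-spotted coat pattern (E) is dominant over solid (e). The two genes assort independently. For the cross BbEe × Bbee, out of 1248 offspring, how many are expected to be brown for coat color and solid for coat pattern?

Dihybrid cross BbEe × Bbee — consider each gene separately:
coat color: Bb × Bb → 1 BB, 2 Bb, 1 bb → 3 B_ : 1 bb (out of 4)
coat pattern: Ee × ee → 2 Ee, 2 ee → 2 E_ : 2 ee (out of 4)
Looking for: brown (bb) and solid (ee)
P(brown) = 1/4, P(solid) = 2/4
P(both) = 1/4 × 2/4 = 2/16 = 1/8
Expected count = 1/8 × 1248 = 156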